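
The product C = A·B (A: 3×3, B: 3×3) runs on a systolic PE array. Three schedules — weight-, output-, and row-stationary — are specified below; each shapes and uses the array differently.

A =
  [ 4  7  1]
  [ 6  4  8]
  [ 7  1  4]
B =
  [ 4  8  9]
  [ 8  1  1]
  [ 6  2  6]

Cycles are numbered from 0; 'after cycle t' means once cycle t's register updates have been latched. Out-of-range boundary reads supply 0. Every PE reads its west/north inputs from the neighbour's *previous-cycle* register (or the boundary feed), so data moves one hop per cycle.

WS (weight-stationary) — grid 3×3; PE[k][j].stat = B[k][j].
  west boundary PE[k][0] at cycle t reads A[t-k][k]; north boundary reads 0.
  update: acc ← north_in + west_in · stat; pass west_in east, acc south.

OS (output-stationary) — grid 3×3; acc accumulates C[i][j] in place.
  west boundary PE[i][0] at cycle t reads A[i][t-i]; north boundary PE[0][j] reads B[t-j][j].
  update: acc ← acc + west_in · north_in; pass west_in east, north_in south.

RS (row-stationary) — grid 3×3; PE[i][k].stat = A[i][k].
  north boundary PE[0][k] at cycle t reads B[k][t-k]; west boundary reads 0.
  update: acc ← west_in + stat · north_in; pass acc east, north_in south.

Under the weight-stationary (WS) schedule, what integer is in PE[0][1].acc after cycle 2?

Tracing WS — 3×3 array, target PE[0][1]:
  cycle 0: PE[0][0] → acc 16, east 4, south 16
  cycle 0: PE[0][1] → acc 0, east 0, south 0
  cycle 1: PE[0][0] → acc 24, east 6, south 24
  cycle 1: PE[0][1] → acc 32, east 4, south 32
  cycle 2: PE[0][0] → acc 28, east 7, south 28
  cycle 2: PE[0][1] → acc 48, east 6, south 48

PE[0][1].acc = 48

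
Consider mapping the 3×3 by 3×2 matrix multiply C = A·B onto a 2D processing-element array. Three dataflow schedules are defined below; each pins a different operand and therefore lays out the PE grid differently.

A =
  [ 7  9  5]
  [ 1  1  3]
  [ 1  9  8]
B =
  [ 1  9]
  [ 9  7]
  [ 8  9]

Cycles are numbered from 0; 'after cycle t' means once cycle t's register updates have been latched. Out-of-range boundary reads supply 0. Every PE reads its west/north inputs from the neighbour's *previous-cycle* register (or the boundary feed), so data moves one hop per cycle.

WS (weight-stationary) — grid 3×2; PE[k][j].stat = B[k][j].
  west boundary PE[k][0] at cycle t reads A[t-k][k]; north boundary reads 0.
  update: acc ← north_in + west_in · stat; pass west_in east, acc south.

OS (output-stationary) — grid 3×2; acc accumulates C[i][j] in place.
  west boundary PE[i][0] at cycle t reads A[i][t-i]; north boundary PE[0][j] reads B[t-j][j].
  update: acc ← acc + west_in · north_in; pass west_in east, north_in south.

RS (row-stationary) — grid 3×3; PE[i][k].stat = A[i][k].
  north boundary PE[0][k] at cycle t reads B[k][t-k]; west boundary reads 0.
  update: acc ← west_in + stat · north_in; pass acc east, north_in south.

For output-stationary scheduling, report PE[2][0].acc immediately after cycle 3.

PE[2][0].acc = 82

OS 3×2: PE[2][0] cycle-by-cycle (with neighbour feeds):
  0: (1,0).acc=0  regs=<0,0>
  0: (2,0).acc=0  regs=<0,0>
  1: (1,0).acc=1  regs=<1,1>
  1: (2,0).acc=0  regs=<0,0>
  2: (1,0).acc=10  regs=<1,9>
  2: (2,0).acc=1  regs=<1,1>
  3: (1,0).acc=34  regs=<3,8>
  3: (2,0).acc=82  regs=<9,9>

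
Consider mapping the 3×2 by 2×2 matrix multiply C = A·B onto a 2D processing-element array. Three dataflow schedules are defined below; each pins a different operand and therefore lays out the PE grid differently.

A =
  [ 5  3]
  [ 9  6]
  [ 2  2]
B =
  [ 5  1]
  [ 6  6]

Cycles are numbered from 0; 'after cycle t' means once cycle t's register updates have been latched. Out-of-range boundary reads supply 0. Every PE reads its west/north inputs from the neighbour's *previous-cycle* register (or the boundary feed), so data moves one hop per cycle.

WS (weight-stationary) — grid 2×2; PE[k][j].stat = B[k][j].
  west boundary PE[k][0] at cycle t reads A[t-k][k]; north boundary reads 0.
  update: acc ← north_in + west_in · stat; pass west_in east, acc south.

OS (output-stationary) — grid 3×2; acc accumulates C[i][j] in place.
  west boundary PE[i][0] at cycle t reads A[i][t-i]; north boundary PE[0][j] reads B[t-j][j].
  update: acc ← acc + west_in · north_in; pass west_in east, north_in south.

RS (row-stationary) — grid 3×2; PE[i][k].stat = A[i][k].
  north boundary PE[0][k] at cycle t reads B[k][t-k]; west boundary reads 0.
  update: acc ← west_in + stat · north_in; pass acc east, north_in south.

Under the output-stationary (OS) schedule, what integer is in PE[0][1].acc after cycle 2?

OS on a 3×2 grid — tracing PE[0][1] and its feeders:
  c0 r0c0: 25 / 5 / 5
  c0 r0c1: 0 / 0 / 0
  c1 r0c0: 43 / 3 / 6
  c1 r0c1: 5 / 5 / 1
  c2 r0c0: 43 / 0 / 0
  c2 r0c1: 23 / 3 / 6

PE[0][1].acc = 23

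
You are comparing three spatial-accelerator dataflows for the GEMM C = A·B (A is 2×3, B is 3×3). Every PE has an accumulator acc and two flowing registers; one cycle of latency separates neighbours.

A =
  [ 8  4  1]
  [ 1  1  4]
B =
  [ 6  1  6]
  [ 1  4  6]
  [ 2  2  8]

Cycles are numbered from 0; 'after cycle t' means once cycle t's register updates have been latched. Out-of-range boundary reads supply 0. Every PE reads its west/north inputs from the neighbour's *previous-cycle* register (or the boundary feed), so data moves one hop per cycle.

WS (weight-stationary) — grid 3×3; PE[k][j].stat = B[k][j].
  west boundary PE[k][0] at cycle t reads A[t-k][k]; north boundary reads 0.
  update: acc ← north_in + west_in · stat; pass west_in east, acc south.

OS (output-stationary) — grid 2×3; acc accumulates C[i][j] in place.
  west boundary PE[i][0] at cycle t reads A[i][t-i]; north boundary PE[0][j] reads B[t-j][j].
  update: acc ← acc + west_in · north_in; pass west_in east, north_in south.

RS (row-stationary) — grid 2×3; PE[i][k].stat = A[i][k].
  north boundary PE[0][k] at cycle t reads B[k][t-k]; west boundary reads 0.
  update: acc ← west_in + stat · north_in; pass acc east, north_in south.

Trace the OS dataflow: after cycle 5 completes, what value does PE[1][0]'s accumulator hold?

OS on a 2×3 grid — tracing PE[1][0] and its feeders:
  cycle 0: PE[0][0] → acc 48, east 8, south 6
  cycle 0: PE[1][0] → acc 0, east 0, south 0
  cycle 1: PE[0][0] → acc 52, east 4, south 1
  cycle 1: PE[1][0] → acc 6, east 1, south 6
  cycle 2: PE[0][0] → acc 54, east 1, south 2
  cycle 2: PE[1][0] → acc 7, east 1, south 1
  cycle 3: PE[0][0] → acc 54, east 0, south 0
  cycle 3: PE[1][0] → acc 15, east 4, south 2
  cycle 4: PE[0][0] → acc 54, east 0, south 0
  cycle 4: PE[1][0] → acc 15, east 0, south 0
  cycle 5: PE[0][0] → acc 54, east 0, south 0
  cycle 5: PE[1][0] → acc 15, east 0, south 0

PE[1][0].acc = 15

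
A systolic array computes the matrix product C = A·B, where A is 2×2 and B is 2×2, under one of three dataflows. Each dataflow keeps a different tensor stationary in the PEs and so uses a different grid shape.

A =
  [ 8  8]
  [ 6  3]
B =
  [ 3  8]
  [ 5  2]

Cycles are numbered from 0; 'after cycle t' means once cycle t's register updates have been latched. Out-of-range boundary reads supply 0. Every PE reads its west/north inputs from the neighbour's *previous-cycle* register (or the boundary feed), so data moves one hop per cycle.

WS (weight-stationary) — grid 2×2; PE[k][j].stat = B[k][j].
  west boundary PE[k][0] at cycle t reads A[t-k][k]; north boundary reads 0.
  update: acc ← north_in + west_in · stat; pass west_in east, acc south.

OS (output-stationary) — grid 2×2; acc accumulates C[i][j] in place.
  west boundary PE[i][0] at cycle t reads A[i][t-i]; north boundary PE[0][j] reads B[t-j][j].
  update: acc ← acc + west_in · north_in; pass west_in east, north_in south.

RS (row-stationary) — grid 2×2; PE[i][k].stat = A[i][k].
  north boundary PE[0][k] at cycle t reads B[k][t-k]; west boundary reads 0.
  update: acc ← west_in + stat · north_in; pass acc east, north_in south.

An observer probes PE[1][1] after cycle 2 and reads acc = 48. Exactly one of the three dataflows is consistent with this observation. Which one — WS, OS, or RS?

dataflow = OS

— WS: 2×2; PE[1][1] trace:
  @0  [1,1]  acc 0  |  →0  ↓0
  @1  [1,1]  acc 0  |  →0  ↓0
  @2  [1,1]  acc 80  |  →8  ↓80
— OS: 2×2; PE[1][1] trace:
  @0  [1,1]  acc 0  |  →0  ↓0
  @1  [1,1]  acc 0  |  →0  ↓0
  @2  [1,1]  acc 48  |  →6  ↓8
— RS: 2×2; PE[1][1] trace:
  @0  [1,1]  acc 0  |  →0  ↓0
  @1  [1,1]  acc 0  |  →0  ↓0
  @2  [1,1]  acc 33  |  →33  ↓5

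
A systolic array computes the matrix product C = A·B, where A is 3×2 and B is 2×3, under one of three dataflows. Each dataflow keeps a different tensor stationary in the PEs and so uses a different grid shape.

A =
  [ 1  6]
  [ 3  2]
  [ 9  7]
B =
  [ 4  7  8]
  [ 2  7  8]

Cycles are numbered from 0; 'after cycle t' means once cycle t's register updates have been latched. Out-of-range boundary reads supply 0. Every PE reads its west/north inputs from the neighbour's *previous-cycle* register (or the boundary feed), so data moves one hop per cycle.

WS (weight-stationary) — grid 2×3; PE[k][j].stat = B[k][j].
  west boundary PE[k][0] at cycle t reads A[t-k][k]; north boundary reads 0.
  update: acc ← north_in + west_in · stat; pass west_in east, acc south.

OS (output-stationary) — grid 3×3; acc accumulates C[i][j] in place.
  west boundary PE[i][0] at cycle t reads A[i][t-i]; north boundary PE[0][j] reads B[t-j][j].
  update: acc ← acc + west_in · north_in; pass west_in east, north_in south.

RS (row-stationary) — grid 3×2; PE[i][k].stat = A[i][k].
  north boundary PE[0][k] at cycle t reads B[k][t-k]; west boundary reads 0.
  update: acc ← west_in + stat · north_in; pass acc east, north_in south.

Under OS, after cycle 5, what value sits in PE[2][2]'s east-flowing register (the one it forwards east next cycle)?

OS (3×3). Following PE[2][2] plus its west/north inputs:
  c0 r1c2: 0 / 0 / 0
  c0 r2c1: 0 / 0 / 0
  c0 r2c2: 0 / 0 / 0
  c1 r1c2: 0 / 0 / 0
  c1 r2c1: 0 / 0 / 0
  c1 r2c2: 0 / 0 / 0
  c2 r1c2: 0 / 0 / 0
  c2 r2c1: 0 / 0 / 0
  c2 r2c2: 0 / 0 / 0
  c3 r1c2: 24 / 3 / 8
  c3 r2c1: 63 / 9 / 7
  c3 r2c2: 0 / 0 / 0
  c4 r1c2: 40 / 2 / 8
  c4 r2c1: 112 / 7 / 7
  c4 r2c2: 72 / 9 / 8
  c5 r1c2: 40 / 0 / 0
  c5 r2c1: 112 / 0 / 0
  c5 r2c2: 128 / 7 / 8

register = 7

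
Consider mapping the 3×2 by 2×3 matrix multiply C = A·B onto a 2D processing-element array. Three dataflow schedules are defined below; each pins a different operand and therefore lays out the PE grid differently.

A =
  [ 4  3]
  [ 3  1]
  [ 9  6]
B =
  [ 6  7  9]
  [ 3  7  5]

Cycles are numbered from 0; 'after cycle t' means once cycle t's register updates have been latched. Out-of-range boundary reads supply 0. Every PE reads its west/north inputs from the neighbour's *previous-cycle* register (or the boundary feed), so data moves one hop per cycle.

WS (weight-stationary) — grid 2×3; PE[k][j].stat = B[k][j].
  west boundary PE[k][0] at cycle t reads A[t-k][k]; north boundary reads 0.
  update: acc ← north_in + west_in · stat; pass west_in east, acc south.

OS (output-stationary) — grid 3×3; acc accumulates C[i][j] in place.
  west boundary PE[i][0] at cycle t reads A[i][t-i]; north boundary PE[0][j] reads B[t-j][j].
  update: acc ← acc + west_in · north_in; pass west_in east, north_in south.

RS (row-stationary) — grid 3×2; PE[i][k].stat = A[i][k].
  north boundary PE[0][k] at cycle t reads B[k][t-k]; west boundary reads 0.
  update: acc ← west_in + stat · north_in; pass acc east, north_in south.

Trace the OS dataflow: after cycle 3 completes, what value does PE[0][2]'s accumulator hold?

PE[0][2].acc = 51

OS (3×3). Following PE[0][2] plus its west/north inputs:
  @0  [0,1]  acc 0  |  →0  ↓0
  @0  [0,2]  acc 0  |  →0  ↓0
  @1  [0,1]  acc 28  |  →4  ↓7
  @1  [0,2]  acc 0  |  →0  ↓0
  @2  [0,1]  acc 49  |  →3  ↓7
  @2  [0,2]  acc 36  |  →4  ↓9
  @3  [0,1]  acc 49  |  →0  ↓0
  @3  [0,2]  acc 51  |  →3  ↓5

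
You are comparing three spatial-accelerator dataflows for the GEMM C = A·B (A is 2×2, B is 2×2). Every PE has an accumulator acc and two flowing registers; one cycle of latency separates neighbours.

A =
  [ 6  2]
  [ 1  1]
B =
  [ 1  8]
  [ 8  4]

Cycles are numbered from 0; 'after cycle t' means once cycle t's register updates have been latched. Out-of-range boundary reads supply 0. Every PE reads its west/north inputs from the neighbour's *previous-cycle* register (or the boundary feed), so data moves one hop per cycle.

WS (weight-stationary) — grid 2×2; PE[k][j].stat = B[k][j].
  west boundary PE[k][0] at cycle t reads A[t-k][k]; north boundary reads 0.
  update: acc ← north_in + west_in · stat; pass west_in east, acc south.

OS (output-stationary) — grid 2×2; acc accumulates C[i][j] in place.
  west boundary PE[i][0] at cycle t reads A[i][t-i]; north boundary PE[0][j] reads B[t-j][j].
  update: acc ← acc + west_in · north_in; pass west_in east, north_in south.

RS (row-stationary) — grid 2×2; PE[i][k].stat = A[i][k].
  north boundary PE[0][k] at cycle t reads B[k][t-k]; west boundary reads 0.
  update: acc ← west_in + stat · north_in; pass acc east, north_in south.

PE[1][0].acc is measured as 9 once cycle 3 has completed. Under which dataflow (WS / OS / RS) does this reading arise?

Under WS (2×2), PE[1][0]:
  after 0 — PE[1][0] acc=0, pass-E 0, pass-S 0
  after 1 — PE[1][0] acc=22, pass-E 2, pass-S 22
  after 2 — PE[1][0] acc=9, pass-E 1, pass-S 9
  after 3 — PE[1][0] acc=0, pass-E 0, pass-S 0
Under OS (2×2), PE[1][0]:
  after 0 — PE[1][0] acc=0, pass-E 0, pass-S 0
  after 1 — PE[1][0] acc=1, pass-E 1, pass-S 1
  after 2 — PE[1][0] acc=9, pass-E 1, pass-S 8
  after 3 — PE[1][0] acc=9, pass-E 0, pass-S 0
Under RS (2×2), PE[1][0]:
  after 0 — PE[1][0] acc=0, pass-E 0, pass-S 0
  after 1 — PE[1][0] acc=1, pass-E 1, pass-S 1
  after 2 — PE[1][0] acc=8, pass-E 8, pass-S 8
  after 3 — PE[1][0] acc=0, pass-E 0, pass-S 0

dataflow = OS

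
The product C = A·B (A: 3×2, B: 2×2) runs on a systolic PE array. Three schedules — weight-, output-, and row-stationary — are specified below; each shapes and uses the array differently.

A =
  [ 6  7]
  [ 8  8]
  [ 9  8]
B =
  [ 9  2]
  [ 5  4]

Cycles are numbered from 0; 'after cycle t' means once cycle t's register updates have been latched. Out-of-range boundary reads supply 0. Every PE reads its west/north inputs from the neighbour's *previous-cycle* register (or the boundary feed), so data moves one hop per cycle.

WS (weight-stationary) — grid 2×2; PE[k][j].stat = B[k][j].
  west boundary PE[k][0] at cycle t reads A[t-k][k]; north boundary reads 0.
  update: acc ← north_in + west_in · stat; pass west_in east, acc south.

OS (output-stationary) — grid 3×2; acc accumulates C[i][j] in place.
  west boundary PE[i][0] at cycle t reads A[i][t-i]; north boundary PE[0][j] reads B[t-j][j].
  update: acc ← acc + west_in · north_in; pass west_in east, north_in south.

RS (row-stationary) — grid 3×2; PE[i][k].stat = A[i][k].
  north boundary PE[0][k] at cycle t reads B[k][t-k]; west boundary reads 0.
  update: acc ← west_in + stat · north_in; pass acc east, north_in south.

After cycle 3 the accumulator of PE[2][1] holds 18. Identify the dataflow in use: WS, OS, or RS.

— WS: 2×2 array has no PE[2][1].
OS [3×2] PE[2][1] across cycles:
  after 0 — PE[2][1] acc=0, pass-E 0, pass-S 0
  after 1 — PE[2][1] acc=0, pass-E 0, pass-S 0
  after 2 — PE[2][1] acc=0, pass-E 0, pass-S 0
  after 3 — PE[2][1] acc=18, pass-E 9, pass-S 2
RS [3×2] PE[2][1] across cycles:
  after 0 — PE[2][1] acc=0, pass-E 0, pass-S 0
  after 1 — PE[2][1] acc=0, pass-E 0, pass-S 0
  after 2 — PE[2][1] acc=0, pass-E 0, pass-S 0
  after 3 — PE[2][1] acc=121, pass-E 121, pass-S 5

dataflow = OS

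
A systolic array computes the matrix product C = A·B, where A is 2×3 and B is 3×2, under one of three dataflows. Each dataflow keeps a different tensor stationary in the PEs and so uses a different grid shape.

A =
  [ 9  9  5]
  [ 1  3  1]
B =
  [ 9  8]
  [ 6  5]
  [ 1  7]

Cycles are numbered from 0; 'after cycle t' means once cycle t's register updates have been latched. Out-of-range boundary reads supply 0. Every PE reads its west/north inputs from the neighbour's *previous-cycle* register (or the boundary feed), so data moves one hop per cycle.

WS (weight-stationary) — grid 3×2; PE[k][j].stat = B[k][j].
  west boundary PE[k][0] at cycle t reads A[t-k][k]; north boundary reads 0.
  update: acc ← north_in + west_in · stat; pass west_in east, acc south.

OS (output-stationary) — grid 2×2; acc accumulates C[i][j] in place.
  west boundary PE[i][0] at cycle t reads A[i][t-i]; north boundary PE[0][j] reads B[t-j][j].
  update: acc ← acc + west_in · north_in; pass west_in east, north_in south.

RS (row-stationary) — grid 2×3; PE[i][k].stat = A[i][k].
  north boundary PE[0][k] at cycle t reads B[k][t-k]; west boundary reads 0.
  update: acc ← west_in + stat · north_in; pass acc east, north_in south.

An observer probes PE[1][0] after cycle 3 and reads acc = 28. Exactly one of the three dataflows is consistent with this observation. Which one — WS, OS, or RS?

Under WS (3×2), PE[1][0]:
  [0] (1,0) acc=0 (h:0 v:0)
  [1] (1,0) acc=135 (h:9 v:135)
  [2] (1,0) acc=27 (h:3 v:27)
  [3] (1,0) acc=0 (h:0 v:0)
Under OS (2×2), PE[1][0]:
  [0] (1,0) acc=0 (h:0 v:0)
  [1] (1,0) acc=9 (h:1 v:9)
  [2] (1,0) acc=27 (h:3 v:6)
  [3] (1,0) acc=28 (h:1 v:1)
Under RS (2×3), PE[1][0]:
  [0] (1,0) acc=0 (h:0 v:0)
  [1] (1,0) acc=9 (h:9 v:9)
  [2] (1,0) acc=8 (h:8 v:8)
  [3] (1,0) acc=0 (h:0 v:0)

dataflow = OS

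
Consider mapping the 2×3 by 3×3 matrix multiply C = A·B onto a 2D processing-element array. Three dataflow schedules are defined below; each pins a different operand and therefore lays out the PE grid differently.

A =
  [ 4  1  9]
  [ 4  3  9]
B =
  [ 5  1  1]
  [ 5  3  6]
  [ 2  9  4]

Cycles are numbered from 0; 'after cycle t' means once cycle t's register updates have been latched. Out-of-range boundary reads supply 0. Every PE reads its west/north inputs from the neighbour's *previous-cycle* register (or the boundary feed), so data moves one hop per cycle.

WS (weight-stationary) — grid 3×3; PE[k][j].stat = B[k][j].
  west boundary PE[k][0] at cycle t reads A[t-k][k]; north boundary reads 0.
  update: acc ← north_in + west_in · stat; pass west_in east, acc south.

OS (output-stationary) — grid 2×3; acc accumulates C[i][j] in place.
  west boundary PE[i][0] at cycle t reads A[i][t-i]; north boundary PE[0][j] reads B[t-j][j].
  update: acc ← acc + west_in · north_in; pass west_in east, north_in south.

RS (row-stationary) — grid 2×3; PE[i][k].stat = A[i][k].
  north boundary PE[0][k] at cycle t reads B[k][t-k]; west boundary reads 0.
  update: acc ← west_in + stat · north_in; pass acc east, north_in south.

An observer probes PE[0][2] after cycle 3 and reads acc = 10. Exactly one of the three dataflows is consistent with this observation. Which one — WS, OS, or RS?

Under WS (3×3), PE[0][2]:
  [0] (0,2) acc=0 (h:0 v:0)
  [1] (0,2) acc=0 (h:0 v:0)
  [2] (0,2) acc=4 (h:4 v:4)
  [3] (0,2) acc=4 (h:4 v:4)
Under OS (2×3), PE[0][2]:
  [0] (0,2) acc=0 (h:0 v:0)
  [1] (0,2) acc=0 (h:0 v:0)
  [2] (0,2) acc=4 (h:4 v:1)
  [3] (0,2) acc=10 (h:1 v:6)
Under RS (2×3), PE[0][2]:
  [0] (0,2) acc=0 (h:0 v:0)
  [1] (0,2) acc=0 (h:0 v:0)
  [2] (0,2) acc=43 (h:43 v:2)
  [3] (0,2) acc=88 (h:88 v:9)

dataflow = OS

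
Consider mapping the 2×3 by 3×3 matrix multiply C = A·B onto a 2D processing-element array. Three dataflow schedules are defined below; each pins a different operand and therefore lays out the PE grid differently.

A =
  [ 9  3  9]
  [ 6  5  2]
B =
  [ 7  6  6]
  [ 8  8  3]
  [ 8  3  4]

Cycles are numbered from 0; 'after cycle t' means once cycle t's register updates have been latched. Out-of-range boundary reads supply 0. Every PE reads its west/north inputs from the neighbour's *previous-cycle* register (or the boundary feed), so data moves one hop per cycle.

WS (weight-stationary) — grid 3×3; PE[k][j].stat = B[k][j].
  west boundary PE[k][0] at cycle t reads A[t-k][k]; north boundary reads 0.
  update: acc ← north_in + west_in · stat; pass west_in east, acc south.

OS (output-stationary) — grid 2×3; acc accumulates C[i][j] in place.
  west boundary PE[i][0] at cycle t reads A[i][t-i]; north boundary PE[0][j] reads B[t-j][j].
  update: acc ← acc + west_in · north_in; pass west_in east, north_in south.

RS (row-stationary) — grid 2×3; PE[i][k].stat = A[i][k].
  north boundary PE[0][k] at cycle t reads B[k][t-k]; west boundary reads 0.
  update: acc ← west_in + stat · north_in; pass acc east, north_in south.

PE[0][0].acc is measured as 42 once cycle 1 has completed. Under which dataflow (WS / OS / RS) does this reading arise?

WS (3×3 grid), PE[0][0]:
  0: (0,0).acc=63  regs=<9,63>
  1: (0,0).acc=42  regs=<6,42>
OS (2×3 grid), PE[0][0]:
  0: (0,0).acc=63  regs=<9,7>
  1: (0,0).acc=87  regs=<3,8>
RS (2×3 grid), PE[0][0]:
  0: (0,0).acc=63  regs=<63,7>
  1: (0,0).acc=54  regs=<54,6>

dataflow = WS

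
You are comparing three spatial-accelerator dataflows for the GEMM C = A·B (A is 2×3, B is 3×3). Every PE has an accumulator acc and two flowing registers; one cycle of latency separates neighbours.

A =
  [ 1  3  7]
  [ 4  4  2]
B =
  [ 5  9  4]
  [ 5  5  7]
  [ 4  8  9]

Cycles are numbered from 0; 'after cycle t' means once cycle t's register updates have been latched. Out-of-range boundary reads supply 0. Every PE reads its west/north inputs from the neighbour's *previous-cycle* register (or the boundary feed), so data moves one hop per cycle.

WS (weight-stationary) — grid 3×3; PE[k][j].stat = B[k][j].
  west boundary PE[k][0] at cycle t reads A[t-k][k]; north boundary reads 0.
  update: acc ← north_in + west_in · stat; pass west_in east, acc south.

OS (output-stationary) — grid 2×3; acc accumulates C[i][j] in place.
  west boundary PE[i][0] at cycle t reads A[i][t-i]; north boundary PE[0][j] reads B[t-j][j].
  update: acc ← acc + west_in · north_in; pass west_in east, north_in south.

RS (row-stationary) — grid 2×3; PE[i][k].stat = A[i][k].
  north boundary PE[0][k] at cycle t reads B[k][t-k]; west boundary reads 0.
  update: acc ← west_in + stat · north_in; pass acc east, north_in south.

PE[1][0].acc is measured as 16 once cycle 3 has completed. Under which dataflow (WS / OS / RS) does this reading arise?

dataflow = RS

Under WS (3×3), PE[1][0]:
  [0] (1,0) acc=0 (h:0 v:0)
  [1] (1,0) acc=20 (h:3 v:20)
  [2] (1,0) acc=40 (h:4 v:40)
  [3] (1,0) acc=0 (h:0 v:0)
Under OS (2×3), PE[1][0]:
  [0] (1,0) acc=0 (h:0 v:0)
  [1] (1,0) acc=20 (h:4 v:5)
  [2] (1,0) acc=40 (h:4 v:5)
  [3] (1,0) acc=48 (h:2 v:4)
Under RS (2×3), PE[1][0]:
  [0] (1,0) acc=0 (h:0 v:0)
  [1] (1,0) acc=20 (h:20 v:5)
  [2] (1,0) acc=36 (h:36 v:9)
  [3] (1,0) acc=16 (h:16 v:4)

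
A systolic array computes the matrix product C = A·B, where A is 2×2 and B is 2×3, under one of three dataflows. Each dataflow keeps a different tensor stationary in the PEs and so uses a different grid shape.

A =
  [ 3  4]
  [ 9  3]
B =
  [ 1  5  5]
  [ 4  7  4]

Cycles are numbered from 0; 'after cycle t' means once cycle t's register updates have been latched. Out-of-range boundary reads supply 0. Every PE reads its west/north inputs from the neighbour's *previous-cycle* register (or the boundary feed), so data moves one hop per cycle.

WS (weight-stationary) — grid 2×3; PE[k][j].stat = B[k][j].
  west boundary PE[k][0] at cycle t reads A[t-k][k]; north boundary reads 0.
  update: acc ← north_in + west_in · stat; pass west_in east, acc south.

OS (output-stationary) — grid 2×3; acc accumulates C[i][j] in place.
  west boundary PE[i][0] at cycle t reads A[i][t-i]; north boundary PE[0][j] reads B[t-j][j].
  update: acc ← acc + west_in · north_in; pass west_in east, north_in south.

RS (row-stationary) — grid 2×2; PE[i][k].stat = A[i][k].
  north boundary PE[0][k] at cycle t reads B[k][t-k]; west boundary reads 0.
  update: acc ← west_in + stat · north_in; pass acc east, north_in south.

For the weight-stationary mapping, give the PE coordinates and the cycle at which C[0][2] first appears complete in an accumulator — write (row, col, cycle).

Under WS, C[0][2] lands at PE[1][2]:
  0: (1,2).acc=0  regs=<0,0>
  1: (1,2).acc=0  regs=<0,0>
  2: (1,2).acc=0  regs=<0,0>
  3: (1,2).acc=31  regs=<4,31>

(row, col, cycle) = (1, 2, 3)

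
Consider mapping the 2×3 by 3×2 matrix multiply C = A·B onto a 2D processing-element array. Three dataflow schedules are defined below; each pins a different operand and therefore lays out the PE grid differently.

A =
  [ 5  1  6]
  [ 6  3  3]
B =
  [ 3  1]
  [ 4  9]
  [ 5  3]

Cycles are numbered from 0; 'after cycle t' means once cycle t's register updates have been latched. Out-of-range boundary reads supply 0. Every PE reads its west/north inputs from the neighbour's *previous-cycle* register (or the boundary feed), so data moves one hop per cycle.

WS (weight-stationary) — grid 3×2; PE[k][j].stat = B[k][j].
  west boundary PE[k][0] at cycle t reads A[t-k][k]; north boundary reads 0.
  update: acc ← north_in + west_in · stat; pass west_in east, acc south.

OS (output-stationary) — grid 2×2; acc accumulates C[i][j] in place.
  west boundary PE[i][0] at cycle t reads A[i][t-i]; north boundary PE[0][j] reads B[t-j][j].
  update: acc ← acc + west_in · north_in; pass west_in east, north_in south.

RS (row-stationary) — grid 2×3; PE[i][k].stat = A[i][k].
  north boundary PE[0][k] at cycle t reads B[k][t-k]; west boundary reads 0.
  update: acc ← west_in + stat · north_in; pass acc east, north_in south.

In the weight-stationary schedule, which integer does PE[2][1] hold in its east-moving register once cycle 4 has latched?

register = 3

WS on a 3×2 grid — tracing PE[2][1] and its feeders:
  c0 r1c1: 0 / 0 / 0
  c0 r2c0: 0 / 0 / 0
  c0 r2c1: 0 / 0 / 0
  c1 r1c1: 0 / 0 / 0
  c1 r2c0: 0 / 0 / 0
  c1 r2c1: 0 / 0 / 0
  c2 r1c1: 14 / 1 / 14
  c2 r2c0: 49 / 6 / 49
  c2 r2c1: 0 / 0 / 0
  c3 r1c1: 33 / 3 / 33
  c3 r2c0: 45 / 3 / 45
  c3 r2c1: 32 / 6 / 32
  c4 r1c1: 0 / 0 / 0
  c4 r2c0: 0 / 0 / 0
  c4 r2c1: 42 / 3 / 42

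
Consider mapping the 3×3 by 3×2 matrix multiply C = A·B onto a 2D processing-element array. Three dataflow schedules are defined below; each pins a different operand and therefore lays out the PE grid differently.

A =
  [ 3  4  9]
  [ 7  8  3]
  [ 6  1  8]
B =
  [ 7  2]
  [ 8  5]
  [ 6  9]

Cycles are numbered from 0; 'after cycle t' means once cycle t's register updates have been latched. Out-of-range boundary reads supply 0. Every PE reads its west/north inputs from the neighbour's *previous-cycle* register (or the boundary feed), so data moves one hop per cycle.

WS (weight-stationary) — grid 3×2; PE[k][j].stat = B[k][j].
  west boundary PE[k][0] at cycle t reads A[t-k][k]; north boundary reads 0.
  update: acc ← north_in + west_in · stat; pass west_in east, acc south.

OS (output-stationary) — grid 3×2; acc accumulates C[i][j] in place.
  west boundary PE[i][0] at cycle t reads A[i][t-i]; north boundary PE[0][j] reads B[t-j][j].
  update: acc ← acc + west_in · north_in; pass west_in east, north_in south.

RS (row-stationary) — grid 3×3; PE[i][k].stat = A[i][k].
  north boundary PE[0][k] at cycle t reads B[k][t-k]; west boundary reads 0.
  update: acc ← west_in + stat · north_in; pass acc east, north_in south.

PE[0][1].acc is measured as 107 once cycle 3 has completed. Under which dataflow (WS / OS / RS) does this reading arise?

Under WS (3×2), PE[0][1]:
  after 0 — PE[0][1] acc=0, pass-E 0, pass-S 0
  after 1 — PE[0][1] acc=6, pass-E 3, pass-S 6
  after 2 — PE[0][1] acc=14, pass-E 7, pass-S 14
  after 3 — PE[0][1] acc=12, pass-E 6, pass-S 12
Under OS (3×2), PE[0][1]:
  after 0 — PE[0][1] acc=0, pass-E 0, pass-S 0
  after 1 — PE[0][1] acc=6, pass-E 3, pass-S 2
  after 2 — PE[0][1] acc=26, pass-E 4, pass-S 5
  after 3 — PE[0][1] acc=107, pass-E 9, pass-S 9
Under RS (3×3), PE[0][1]:
  after 0 — PE[0][1] acc=0, pass-E 0, pass-S 0
  after 1 — PE[0][1] acc=53, pass-E 53, pass-S 8
  after 2 — PE[0][1] acc=26, pass-E 26, pass-S 5
  after 3 — PE[0][1] acc=0, pass-E 0, pass-S 0

dataflow = OS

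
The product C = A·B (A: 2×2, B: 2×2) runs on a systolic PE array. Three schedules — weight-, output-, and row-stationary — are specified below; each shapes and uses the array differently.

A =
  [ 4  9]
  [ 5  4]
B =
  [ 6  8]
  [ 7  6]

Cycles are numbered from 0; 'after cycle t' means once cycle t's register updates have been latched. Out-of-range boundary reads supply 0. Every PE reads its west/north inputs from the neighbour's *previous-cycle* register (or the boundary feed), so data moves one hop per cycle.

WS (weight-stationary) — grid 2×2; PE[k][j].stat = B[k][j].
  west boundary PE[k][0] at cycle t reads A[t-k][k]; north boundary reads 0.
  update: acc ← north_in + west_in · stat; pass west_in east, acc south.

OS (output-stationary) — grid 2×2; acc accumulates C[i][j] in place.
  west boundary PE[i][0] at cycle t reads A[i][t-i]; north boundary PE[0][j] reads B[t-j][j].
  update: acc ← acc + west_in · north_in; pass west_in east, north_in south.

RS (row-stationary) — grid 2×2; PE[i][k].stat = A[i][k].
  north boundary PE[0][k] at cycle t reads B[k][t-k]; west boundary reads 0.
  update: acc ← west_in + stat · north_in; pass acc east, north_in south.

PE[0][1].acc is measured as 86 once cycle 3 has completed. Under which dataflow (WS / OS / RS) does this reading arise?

Under WS (2×2), PE[0][1]:
  0: (0,1).acc=0  regs=<0,0>
  1: (0,1).acc=32  regs=<4,32>
  2: (0,1).acc=40  regs=<5,40>
  3: (0,1).acc=0  regs=<0,0>
Under OS (2×2), PE[0][1]:
  0: (0,1).acc=0  regs=<0,0>
  1: (0,1).acc=32  regs=<4,8>
  2: (0,1).acc=86  regs=<9,6>
  3: (0,1).acc=86  regs=<0,0>
Under RS (2×2), PE[0][1]:
  0: (0,1).acc=0  regs=<0,0>
  1: (0,1).acc=87  regs=<87,7>
  2: (0,1).acc=86  regs=<86,6>
  3: (0,1).acc=0  regs=<0,0>

dataflow = OS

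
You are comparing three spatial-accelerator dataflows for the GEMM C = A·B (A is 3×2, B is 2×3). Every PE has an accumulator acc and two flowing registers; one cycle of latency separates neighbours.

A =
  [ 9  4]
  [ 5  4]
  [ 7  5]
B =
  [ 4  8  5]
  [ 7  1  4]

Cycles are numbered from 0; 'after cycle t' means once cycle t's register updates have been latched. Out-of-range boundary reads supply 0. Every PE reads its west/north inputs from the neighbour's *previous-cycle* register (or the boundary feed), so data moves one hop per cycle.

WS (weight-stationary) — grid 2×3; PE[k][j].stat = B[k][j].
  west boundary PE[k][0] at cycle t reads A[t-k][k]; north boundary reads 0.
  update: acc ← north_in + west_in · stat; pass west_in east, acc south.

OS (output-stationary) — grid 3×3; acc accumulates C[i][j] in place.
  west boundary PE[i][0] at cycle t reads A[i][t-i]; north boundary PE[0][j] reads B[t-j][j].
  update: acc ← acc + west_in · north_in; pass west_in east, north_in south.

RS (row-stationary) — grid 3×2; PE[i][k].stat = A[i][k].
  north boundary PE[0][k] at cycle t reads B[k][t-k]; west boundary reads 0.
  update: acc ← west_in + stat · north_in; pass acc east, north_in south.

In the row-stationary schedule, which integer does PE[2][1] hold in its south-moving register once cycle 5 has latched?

RS 3×2: PE[2][1] cycle-by-cycle (with neighbour feeds):
  after 0 — PE[1][1] acc=0, pass-E 0, pass-S 0
  after 0 — PE[2][0] acc=0, pass-E 0, pass-S 0
  after 0 — PE[2][1] acc=0, pass-E 0, pass-S 0
  after 1 — PE[1][1] acc=0, pass-E 0, pass-S 0
  after 1 — PE[2][0] acc=0, pass-E 0, pass-S 0
  after 1 — PE[2][1] acc=0, pass-E 0, pass-S 0
  after 2 — PE[1][1] acc=48, pass-E 48, pass-S 7
  after 2 — PE[2][0] acc=28, pass-E 28, pass-S 4
  after 2 — PE[2][1] acc=0, pass-E 0, pass-S 0
  after 3 — PE[1][1] acc=44, pass-E 44, pass-S 1
  after 3 — PE[2][0] acc=56, pass-E 56, pass-S 8
  after 3 — PE[2][1] acc=63, pass-E 63, pass-S 7
  after 4 — PE[1][1] acc=41, pass-E 41, pass-S 4
  after 4 — PE[2][0] acc=35, pass-E 35, pass-S 5
  after 4 — PE[2][1] acc=61, pass-E 61, pass-S 1
  after 5 — PE[1][1] acc=0, pass-E 0, pass-S 0
  after 5 — PE[2][0] acc=0, pass-E 0, pass-S 0
  after 5 — PE[2][1] acc=55, pass-E 55, pass-S 4

register = 4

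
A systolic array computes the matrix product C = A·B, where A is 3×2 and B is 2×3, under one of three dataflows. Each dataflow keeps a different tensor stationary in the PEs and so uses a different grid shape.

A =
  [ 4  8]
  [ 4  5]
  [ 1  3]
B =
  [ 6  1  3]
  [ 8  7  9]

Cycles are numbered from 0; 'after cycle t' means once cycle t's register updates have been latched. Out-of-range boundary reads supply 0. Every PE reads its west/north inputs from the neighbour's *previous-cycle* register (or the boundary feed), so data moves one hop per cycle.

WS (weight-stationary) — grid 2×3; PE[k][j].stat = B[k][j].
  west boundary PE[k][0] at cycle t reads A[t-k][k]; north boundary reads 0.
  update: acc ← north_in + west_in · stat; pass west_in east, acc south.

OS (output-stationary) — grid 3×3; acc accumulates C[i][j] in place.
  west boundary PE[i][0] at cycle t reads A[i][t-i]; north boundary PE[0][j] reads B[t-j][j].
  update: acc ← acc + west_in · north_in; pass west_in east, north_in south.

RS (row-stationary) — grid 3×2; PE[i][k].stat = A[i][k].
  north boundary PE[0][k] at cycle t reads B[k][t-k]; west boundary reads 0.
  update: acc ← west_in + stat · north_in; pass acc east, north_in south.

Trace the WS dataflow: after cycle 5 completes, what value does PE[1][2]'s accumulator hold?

WS on a 2×3 grid — tracing PE[1][2] and its feeders:
  step 0 · PE0,2: acc=0; fwd→0 fwd↓0
  step 0 · PE1,1: acc=0; fwd→0 fwd↓0
  step 0 · PE1,2: acc=0; fwd→0 fwd↓0
  step 1 · PE0,2: acc=0; fwd→0 fwd↓0
  step 1 · PE1,1: acc=0; fwd→0 fwd↓0
  step 1 · PE1,2: acc=0; fwd→0 fwd↓0
  step 2 · PE0,2: acc=12; fwd→4 fwd↓12
  step 2 · PE1,1: acc=60; fwd→8 fwd↓60
  step 2 · PE1,2: acc=0; fwd→0 fwd↓0
  step 3 · PE0,2: acc=12; fwd→4 fwd↓12
  step 3 · PE1,1: acc=39; fwd→5 fwd↓39
  step 3 · PE1,2: acc=84; fwd→8 fwd↓84
  step 4 · PE0,2: acc=3; fwd→1 fwd↓3
  step 4 · PE1,1: acc=22; fwd→3 fwd↓22
  step 4 · PE1,2: acc=57; fwd→5 fwd↓57
  step 5 · PE0,2: acc=0; fwd→0 fwd↓0
  step 5 · PE1,1: acc=0; fwd→0 fwd↓0
  step 5 · PE1,2: acc=30; fwd→3 fwd↓30

PE[1][2].acc = 30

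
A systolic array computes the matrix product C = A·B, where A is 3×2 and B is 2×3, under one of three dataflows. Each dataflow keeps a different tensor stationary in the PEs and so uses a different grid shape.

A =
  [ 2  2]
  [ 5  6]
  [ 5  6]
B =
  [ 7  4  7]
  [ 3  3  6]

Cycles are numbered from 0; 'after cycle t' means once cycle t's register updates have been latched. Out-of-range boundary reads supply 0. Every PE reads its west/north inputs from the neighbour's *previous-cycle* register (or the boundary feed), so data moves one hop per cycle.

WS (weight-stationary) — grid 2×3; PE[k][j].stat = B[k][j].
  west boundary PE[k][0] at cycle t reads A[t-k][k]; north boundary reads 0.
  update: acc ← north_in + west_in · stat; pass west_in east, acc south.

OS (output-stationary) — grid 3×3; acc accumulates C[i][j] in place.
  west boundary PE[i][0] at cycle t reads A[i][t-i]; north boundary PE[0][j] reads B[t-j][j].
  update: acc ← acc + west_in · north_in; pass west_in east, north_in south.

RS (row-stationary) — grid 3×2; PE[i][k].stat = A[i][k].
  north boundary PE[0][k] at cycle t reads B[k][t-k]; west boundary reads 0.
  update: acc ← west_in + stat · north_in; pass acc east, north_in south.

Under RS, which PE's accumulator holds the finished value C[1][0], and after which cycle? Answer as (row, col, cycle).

(row, col, cycle) = (1, 1, 2)

RS: C[1][0] accumulates in PE[1][1]:
  t=0 PE[1][1]: acc=0 h=0 v=0
  t=1 PE[1][1]: acc=0 h=0 v=0
  t=2 PE[1][1]: acc=53 h=53 v=3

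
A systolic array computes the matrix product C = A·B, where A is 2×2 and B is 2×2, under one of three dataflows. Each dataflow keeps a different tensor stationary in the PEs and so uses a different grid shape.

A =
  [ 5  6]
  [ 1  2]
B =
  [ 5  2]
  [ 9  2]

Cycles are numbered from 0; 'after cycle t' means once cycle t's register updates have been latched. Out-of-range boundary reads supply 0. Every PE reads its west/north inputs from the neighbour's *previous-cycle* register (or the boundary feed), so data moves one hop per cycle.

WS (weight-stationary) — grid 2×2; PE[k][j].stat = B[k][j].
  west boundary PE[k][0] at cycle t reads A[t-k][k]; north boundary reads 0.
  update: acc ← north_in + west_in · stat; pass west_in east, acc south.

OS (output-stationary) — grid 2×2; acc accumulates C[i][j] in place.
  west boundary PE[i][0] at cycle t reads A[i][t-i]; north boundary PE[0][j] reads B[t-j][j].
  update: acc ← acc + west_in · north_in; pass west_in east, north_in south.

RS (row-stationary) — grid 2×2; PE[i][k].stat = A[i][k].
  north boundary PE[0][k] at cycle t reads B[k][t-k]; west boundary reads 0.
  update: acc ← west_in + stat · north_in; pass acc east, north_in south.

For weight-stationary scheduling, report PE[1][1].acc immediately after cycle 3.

Tracing WS — 2×2 array, target PE[1][1]:
  after 0 — PE[0][1] acc=0, pass-E 0, pass-S 0
  after 0 — PE[1][0] acc=0, pass-E 0, pass-S 0
  after 0 — PE[1][1] acc=0, pass-E 0, pass-S 0
  after 1 — PE[0][1] acc=10, pass-E 5, pass-S 10
  after 1 — PE[1][0] acc=79, pass-E 6, pass-S 79
  after 1 — PE[1][1] acc=0, pass-E 0, pass-S 0
  after 2 — PE[0][1] acc=2, pass-E 1, pass-S 2
  after 2 — PE[1][0] acc=23, pass-E 2, pass-S 23
  after 2 — PE[1][1] acc=22, pass-E 6, pass-S 22
  after 3 — PE[0][1] acc=0, pass-E 0, pass-S 0
  after 3 — PE[1][0] acc=0, pass-E 0, pass-S 0
  after 3 — PE[1][1] acc=6, pass-E 2, pass-S 6

PE[1][1].acc = 6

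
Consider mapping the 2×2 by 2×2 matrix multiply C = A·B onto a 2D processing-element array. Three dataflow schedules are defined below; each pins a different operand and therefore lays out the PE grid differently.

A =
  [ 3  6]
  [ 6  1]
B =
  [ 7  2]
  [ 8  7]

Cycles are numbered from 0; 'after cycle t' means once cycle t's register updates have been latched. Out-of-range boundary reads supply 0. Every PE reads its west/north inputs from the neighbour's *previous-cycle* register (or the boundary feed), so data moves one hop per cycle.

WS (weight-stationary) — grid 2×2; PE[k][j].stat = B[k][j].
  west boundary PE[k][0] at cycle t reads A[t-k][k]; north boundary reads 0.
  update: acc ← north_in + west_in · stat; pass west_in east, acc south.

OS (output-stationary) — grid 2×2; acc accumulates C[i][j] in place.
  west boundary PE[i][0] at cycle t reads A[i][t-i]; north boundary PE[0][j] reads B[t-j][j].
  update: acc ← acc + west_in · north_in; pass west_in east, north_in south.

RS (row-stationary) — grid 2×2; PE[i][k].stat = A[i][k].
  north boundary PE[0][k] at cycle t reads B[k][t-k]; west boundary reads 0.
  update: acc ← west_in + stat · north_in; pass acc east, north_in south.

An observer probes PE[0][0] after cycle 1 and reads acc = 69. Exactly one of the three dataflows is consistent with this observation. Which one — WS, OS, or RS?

WS (2×2 grid), PE[0][0]:
  c0 r0c0: 21 / 3 / 21
  c1 r0c0: 42 / 6 / 42
OS (2×2 grid), PE[0][0]:
  c0 r0c0: 21 / 3 / 7
  c1 r0c0: 69 / 6 / 8
RS (2×2 grid), PE[0][0]:
  c0 r0c0: 21 / 21 / 7
  c1 r0c0: 6 / 6 / 2

dataflow = OS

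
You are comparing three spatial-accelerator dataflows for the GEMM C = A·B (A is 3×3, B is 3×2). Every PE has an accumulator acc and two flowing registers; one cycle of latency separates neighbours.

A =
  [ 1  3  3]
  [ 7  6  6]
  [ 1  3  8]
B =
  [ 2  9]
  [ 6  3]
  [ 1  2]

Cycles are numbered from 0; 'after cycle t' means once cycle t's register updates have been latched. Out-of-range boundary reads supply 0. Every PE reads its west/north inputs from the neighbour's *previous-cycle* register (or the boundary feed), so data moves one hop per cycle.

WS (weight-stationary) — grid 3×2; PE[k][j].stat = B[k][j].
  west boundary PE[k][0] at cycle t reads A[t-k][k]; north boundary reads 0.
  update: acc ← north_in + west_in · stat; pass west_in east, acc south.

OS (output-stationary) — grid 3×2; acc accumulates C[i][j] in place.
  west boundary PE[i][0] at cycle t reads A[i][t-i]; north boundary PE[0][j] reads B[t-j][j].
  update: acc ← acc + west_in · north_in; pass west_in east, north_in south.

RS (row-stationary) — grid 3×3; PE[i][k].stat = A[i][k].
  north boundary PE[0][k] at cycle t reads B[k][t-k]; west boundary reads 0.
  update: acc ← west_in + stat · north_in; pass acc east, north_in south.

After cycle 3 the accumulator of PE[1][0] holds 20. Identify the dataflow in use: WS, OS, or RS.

Under WS (3×2), PE[1][0]:
  t=0 PE[1][0]: acc=0 h=0 v=0
  t=1 PE[1][0]: acc=20 h=3 v=20
  t=2 PE[1][0]: acc=50 h=6 v=50
  t=3 PE[1][0]: acc=20 h=3 v=20
Under OS (3×2), PE[1][0]:
  t=0 PE[1][0]: acc=0 h=0 v=0
  t=1 PE[1][0]: acc=14 h=7 v=2
  t=2 PE[1][0]: acc=50 h=6 v=6
  t=3 PE[1][0]: acc=56 h=6 v=1
Under RS (3×3), PE[1][0]:
  t=0 PE[1][0]: acc=0 h=0 v=0
  t=1 PE[1][0]: acc=14 h=14 v=2
  t=2 PE[1][0]: acc=63 h=63 v=9
  t=3 PE[1][0]: acc=0 h=0 v=0

dataflow = WS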